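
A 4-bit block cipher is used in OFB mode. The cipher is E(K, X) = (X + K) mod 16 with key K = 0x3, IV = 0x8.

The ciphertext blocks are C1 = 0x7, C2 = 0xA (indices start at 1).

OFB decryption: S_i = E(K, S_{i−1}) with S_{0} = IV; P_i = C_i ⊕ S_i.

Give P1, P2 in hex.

P1: S = E(K, 0x8) = 0xB; 0x7 ⊕ 0xB = 0xC.
P2: S = E(K, 0xB) = 0xE; 0xA ⊕ 0xE = 0x4.

P1 = 0xC, P2 = 0x4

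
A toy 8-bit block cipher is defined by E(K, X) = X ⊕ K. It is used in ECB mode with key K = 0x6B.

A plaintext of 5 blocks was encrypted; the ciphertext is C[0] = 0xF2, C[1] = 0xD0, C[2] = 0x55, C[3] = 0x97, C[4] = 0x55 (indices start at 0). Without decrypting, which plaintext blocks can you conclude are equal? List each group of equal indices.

ECB encrypts each block independently with the same key, so equal ciphertext blocks imply equal plaintext blocks.
C[2] = C[4] = 0x55, so P[2] = P[4].

P[2] = P[4]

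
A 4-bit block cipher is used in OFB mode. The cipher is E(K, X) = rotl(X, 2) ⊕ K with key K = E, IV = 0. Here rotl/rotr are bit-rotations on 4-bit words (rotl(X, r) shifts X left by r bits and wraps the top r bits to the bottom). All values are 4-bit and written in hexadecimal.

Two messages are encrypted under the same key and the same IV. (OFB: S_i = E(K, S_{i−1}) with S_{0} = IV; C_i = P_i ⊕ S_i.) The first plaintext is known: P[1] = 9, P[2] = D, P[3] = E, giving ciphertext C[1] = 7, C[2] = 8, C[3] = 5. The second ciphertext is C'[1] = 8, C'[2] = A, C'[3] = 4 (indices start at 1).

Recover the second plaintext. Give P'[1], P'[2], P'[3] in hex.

P'[1] = 6, P'[2] = F, P'[3] = F

In OFB with a reused IV, both messages share the same keystream S_i, so C_i ⊕ C'_i = P_i ⊕ P'_i and thus P'_i = P_i ⊕ C_i ⊕ C'_i.
P'[1]: 9 ⊕ 7 ⊕ 8 = 6.
P'[2]: D ⊕ 8 ⊕ A = F.
P'[3]: E ⊕ 5 ⊕ 4 = F.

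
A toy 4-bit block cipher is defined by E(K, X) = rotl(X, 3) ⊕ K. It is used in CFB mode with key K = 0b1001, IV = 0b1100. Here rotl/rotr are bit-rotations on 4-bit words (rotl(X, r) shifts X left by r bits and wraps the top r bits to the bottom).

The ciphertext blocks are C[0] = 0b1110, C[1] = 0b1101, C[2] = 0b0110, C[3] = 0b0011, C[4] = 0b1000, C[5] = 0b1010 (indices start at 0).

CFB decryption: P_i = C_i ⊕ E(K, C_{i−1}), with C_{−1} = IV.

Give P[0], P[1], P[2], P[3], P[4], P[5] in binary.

P[0] = 0b0001, P[1] = 0b0011, P[2] = 0b0001, P[3] = 0b1001, P[4] = 0b1000, P[5] = 0b0111

P[0]: E(K, 0b1100) = 0b1111; 0b1110 ⊕ 0b1111 = 0b0001.
P[1]: E(K, 0b1110) = 0b1110; 0b1101 ⊕ 0b1110 = 0b0011.
P[2]: E(K, 0b1101) = 0b0111; 0b0110 ⊕ 0b0111 = 0b0001.
P[3]: E(K, 0b0110) = 0b1010; 0b0011 ⊕ 0b1010 = 0b1001.
P[4]: E(K, 0b0011) = 0b0000; 0b1000 ⊕ 0b0000 = 0b1000.
P[5]: E(K, 0b1000) = 0b1101; 0b1010 ⊕ 0b1101 = 0b0111.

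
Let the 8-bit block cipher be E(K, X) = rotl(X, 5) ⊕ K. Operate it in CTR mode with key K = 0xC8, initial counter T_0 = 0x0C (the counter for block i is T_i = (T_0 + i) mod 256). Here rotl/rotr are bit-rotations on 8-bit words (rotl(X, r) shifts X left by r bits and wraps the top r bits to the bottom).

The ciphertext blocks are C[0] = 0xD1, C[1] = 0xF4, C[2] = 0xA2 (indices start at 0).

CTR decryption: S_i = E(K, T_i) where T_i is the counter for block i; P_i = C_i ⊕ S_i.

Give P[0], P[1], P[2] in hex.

P[0] = 0x98, P[1] = 0x9D, P[2] = 0xAB

P[0]: T = 0x0C, S = E(K, T) = 0x49; 0xD1 ⊕ 0x49 = 0x98.
P[1]: T = 0x0D, S = E(K, T) = 0x69; 0xF4 ⊕ 0x69 = 0x9D.
P[2]: T = 0x0E, S = E(K, T) = 0x09; 0xA2 ⊕ 0x09 = 0xAB.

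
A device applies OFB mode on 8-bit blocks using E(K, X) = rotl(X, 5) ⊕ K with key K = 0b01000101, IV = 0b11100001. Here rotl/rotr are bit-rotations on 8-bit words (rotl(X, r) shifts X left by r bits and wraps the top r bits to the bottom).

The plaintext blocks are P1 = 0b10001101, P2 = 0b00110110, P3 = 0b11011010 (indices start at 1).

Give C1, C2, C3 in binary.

C1 = 0b11110100, C2 = 0b01011100, C3 = 0b11010010

OFB encryption: S_i = E(K, S_{i−1}) with S_{0} = IV; C_i = P_i ⊕ S_i.
C1: S = E(K, 0b11100001) = 0b01111001; 0b10001101 ⊕ 0b01111001 = 0b11110100.
C2: S = E(K, 0b01111001) = 0b01101010; 0b00110110 ⊕ 0b01101010 = 0b01011100.
C3: S = E(K, 0b01101010) = 0b00001000; 0b11011010 ⊕ 0b00001000 = 0b11010010.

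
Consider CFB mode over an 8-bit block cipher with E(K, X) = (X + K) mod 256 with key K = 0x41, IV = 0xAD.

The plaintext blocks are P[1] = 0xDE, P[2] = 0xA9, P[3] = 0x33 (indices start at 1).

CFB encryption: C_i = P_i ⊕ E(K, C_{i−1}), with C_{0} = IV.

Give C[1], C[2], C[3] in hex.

C[1]: E(K, 0xAD) = 0xEE; 0xDE ⊕ 0xEE = 0x30.
C[2]: E(K, 0x30) = 0x71; 0xA9 ⊕ 0x71 = 0xD8.
C[3]: E(K, 0xD8) = 0x19; 0x33 ⊕ 0x19 = 0x2A.

C[1] = 0x30, C[2] = 0xD8, C[3] = 0x2A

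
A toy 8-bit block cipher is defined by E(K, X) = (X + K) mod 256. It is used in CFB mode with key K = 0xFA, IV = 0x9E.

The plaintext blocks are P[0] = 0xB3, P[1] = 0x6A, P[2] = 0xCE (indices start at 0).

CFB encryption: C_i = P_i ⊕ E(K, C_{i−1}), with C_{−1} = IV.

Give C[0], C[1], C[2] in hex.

C[0] = 0x2B, C[1] = 0x4F, C[2] = 0x87

C[0]: E(K, 0x9E) = 0x98; 0xB3 ⊕ 0x98 = 0x2B.
C[1]: E(K, 0x2B) = 0x25; 0x6A ⊕ 0x25 = 0x4F.
C[2]: E(K, 0x4F) = 0x49; 0xCE ⊕ 0x49 = 0x87.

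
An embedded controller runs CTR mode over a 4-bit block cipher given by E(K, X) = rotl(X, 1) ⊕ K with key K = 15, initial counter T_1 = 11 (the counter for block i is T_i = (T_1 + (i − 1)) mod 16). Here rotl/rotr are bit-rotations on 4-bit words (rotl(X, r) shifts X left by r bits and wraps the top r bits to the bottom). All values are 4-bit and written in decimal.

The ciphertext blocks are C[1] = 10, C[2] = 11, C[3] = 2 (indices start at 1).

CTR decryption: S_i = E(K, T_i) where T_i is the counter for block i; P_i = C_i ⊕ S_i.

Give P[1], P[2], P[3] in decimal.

P[1] = 2, P[2] = 13, P[3] = 6

P[1]: T = 11, S = E(K, T) = 8; 10 ⊕ 8 = 2.
P[2]: T = 12, S = E(K, T) = 6; 11 ⊕ 6 = 13.
P[3]: T = 13, S = E(K, T) = 4; 2 ⊕ 4 = 6.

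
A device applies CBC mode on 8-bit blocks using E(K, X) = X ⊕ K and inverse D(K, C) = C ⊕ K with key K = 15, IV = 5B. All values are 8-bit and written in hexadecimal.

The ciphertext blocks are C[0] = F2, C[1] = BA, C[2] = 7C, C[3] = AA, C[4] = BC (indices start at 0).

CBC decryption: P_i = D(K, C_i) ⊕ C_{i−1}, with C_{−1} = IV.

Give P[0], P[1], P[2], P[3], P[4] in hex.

P[0]: D(K, F2) = E7; E7 ⊕ 5B = BC.
P[1]: D(K, BA) = AF; AF ⊕ F2 = 5D.
P[2]: D(K, 7C) = 69; 69 ⊕ BA = D3.
P[3]: D(K, AA) = BF; BF ⊕ 7C = C3.
P[4]: D(K, BC) = A9; A9 ⊕ AA = 03.

P[0] = BC, P[1] = 5D, P[2] = D3, P[3] = C3, P[4] = 03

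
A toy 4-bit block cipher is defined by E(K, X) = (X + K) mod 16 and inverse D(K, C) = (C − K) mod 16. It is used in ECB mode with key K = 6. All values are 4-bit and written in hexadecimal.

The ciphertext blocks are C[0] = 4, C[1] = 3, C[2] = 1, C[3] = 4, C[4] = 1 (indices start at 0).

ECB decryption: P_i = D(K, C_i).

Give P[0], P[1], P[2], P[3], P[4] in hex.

P[0] = E, P[1] = D, P[2] = B, P[3] = E, P[4] = B

P[0]: D(K, 4) = E.
P[1]: D(K, 3) = D.
P[2]: D(K, 1) = B.
P[3]: D(K, 4) = E.
P[4]: D(K, 1) = B.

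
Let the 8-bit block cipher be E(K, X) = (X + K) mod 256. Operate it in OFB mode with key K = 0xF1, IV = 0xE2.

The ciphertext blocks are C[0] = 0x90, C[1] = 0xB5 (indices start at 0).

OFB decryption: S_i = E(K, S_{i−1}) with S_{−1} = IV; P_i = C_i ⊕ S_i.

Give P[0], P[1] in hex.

P[0]: S = E(K, 0xE2) = 0xD3; 0x90 ⊕ 0xD3 = 0x43.
P[1]: S = E(K, 0xD3) = 0xC4; 0xB5 ⊕ 0xC4 = 0x71.

P[0] = 0x43, P[1] = 0x71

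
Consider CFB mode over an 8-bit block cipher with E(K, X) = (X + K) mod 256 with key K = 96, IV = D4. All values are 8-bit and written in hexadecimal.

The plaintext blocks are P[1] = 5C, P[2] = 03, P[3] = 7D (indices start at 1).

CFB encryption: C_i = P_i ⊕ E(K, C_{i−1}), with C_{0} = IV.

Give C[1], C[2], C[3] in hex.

C[1] = 36, C[2] = CF, C[3] = 18

C[1]: E(K, D4) = 6A; 5C ⊕ 6A = 36.
C[2]: E(K, 36) = CC; 03 ⊕ CC = CF.
C[3]: E(K, CF) = 65; 7D ⊕ 65 = 18.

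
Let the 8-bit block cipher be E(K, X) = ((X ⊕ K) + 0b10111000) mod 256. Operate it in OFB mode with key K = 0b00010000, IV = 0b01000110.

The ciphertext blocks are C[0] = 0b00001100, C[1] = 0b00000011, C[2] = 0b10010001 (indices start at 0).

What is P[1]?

OFB decryption: S_i = E(K, S_{i−1}) with S_{−1} = IV; P_i = C_i ⊕ S_i.
P[0]: S = E(K, 0b01000110) = 0b00001110; 0b00001100 ⊕ 0b00001110 = 0b00000010.
P[1]: S = E(K, 0b00001110) = 0b11010110; 0b00000011 ⊕ 0b11010110 = 0b11010101.

P[1] = 0b11010101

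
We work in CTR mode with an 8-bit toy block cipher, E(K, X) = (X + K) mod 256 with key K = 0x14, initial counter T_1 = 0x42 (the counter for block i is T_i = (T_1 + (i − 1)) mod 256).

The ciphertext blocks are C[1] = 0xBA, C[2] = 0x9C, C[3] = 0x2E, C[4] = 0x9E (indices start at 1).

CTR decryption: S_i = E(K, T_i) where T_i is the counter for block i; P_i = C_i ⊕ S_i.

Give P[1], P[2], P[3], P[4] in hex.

P[1]: T = 0x42, S = E(K, T) = 0x56; 0xBA ⊕ 0x56 = 0xEC.
P[2]: T = 0x43, S = E(K, T) = 0x57; 0x9C ⊕ 0x57 = 0xCB.
P[3]: T = 0x44, S = E(K, T) = 0x58; 0x2E ⊕ 0x58 = 0x76.
P[4]: T = 0x45, S = E(K, T) = 0x59; 0x9E ⊕ 0x59 = 0xC7.

P[1] = 0xEC, P[2] = 0xCB, P[3] = 0x76, P[4] = 0xC7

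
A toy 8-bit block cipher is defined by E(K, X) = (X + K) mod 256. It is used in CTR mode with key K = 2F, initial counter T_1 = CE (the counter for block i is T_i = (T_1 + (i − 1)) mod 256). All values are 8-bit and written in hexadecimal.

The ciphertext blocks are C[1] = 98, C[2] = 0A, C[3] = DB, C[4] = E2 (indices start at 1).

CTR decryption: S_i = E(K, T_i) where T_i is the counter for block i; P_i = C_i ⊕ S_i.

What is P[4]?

P[4] = E2

P[4]: T = D1, S = E(K, T) = 00; E2 ⊕ 00 = E2.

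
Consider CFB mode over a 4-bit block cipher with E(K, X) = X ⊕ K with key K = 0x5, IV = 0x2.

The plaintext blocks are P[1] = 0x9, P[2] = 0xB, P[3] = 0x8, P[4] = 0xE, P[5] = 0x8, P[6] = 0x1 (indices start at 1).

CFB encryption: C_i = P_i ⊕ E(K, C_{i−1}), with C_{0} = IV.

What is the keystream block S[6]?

0xE

C[1]: E(K, 0x2) = 0x7; 0x9 ⊕ 0x7 = 0xE.
C[2]: E(K, 0xE) = 0xB; 0xB ⊕ 0xB = 0x0.
C[3]: E(K, 0x0) = 0x5; 0x8 ⊕ 0x5 = 0xD.
C[4]: E(K, 0xD) = 0x8; 0xE ⊕ 0x8 = 0x6.
C[5]: E(K, 0x6) = 0x3; 0x8 ⊕ 0x3 = 0xB.
C[6]: E(K, 0xB) = 0xE; 0x1 ⊕ 0xE = 0xF.
So S[6] = 0xE.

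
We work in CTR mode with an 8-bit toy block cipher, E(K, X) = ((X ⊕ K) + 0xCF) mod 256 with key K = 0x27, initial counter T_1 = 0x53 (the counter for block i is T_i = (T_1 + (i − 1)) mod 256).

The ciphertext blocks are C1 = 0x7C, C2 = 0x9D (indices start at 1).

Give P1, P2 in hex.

CTR decryption: S_i = E(K, T_i) where T_i is the counter for block i; P_i = C_i ⊕ S_i.
P1: T = 0x53, S = E(K, T) = 0x43; 0x7C ⊕ 0x43 = 0x3F.
P2: T = 0x54, S = E(K, T) = 0x42; 0x9D ⊕ 0x42 = 0xDF.

P1 = 0x3F, P2 = 0xDF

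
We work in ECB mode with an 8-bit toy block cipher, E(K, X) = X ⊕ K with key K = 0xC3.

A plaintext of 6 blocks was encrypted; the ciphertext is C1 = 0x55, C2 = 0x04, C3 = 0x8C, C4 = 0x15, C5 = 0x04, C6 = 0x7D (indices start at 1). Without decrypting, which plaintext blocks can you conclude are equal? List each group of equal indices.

P2 = P5

ECB encrypts each block independently with the same key, so equal ciphertext blocks imply equal plaintext blocks.
C2 = C5 = 0x04, so P2 = P5.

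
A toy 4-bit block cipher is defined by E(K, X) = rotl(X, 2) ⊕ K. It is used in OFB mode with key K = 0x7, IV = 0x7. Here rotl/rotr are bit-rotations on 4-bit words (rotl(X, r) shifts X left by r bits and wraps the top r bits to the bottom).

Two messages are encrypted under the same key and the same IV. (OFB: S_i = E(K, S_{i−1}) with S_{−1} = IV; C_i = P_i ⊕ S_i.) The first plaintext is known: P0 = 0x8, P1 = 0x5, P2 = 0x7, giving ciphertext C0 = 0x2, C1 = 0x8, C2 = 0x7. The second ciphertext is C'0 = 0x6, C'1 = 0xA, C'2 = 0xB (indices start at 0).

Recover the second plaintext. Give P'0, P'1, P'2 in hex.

P'0 = 0xC, P'1 = 0x7, P'2 = 0xB

In OFB with a reused IV, both messages share the same keystream S_i, so C_i ⊕ C'_i = P_i ⊕ P'_i and thus P'_i = P_i ⊕ C_i ⊕ C'_i.
P'0: 0x8 ⊕ 0x2 ⊕ 0x6 = 0xC.
P'1: 0x5 ⊕ 0x8 ⊕ 0xA = 0x7.
P'2: 0x7 ⊕ 0x7 ⊕ 0xB = 0xB.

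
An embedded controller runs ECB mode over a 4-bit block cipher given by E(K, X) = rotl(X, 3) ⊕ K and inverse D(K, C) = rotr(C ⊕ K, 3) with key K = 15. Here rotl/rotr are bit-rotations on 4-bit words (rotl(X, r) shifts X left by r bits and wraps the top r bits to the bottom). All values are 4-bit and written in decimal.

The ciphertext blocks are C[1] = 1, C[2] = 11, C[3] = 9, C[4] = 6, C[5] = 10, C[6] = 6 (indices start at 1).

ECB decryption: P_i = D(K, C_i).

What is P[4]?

P[4] = 3

P[4]: D(K, 6) = 3.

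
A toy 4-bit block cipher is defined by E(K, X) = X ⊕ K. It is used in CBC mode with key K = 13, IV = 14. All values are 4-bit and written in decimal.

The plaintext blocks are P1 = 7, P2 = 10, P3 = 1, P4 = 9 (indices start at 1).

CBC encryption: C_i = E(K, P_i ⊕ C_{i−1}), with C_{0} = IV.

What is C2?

C1: P1 ⊕ 14 = 9; E(K, 9) = 4.
C2: P2 ⊕ 4 = 14; E(K, 14) = 3.

C2 = 3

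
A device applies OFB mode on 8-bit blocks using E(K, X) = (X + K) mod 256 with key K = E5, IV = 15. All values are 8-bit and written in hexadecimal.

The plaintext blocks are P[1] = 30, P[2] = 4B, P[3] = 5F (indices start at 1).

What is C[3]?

C[3] = 9B

OFB encryption: S_i = E(K, S_{i−1}) with S_{0} = IV; C_i = P_i ⊕ S_i.
C[1]: S = E(K, 15) = FA; 30 ⊕ FA = CA.
C[2]: S = E(K, FA) = DF; 4B ⊕ DF = 94.
C[3]: S = E(K, DF) = C4; 5F ⊕ C4 = 9B.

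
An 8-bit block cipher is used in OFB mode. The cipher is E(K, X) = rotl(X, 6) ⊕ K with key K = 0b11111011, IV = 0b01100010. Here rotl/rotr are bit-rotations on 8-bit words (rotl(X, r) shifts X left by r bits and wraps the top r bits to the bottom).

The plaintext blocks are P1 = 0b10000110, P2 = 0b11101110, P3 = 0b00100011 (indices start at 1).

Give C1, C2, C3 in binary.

OFB encryption: S_i = E(K, S_{i−1}) with S_{0} = IV; C_i = P_i ⊕ S_i.
C1: S = E(K, 0b01100010) = 0b01100011; 0b10000110 ⊕ 0b01100011 = 0b11100101.
C2: S = E(K, 0b01100011) = 0b00100011; 0b11101110 ⊕ 0b00100011 = 0b11001101.
C3: S = E(K, 0b00100011) = 0b00110011; 0b00100011 ⊕ 0b00110011 = 0b00010000.

C1 = 0b11100101, C2 = 0b11001101, C3 = 0b00010000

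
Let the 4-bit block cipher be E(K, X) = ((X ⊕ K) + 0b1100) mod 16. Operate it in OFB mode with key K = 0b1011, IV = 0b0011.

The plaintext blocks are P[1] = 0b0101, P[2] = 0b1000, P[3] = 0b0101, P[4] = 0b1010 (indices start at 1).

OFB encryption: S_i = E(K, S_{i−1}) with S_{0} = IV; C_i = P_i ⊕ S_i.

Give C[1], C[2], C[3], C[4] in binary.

C[1] = 0b0001, C[2] = 0b0011, C[3] = 0b1001, C[4] = 0b1001

C[1]: S = E(K, 0b0011) = 0b0100; 0b0101 ⊕ 0b0100 = 0b0001.
C[2]: S = E(K, 0b0100) = 0b1011; 0b1000 ⊕ 0b1011 = 0b0011.
C[3]: S = E(K, 0b1011) = 0b1100; 0b0101 ⊕ 0b1100 = 0b1001.
C[4]: S = E(K, 0b1100) = 0b0011; 0b1010 ⊕ 0b0011 = 0b1001.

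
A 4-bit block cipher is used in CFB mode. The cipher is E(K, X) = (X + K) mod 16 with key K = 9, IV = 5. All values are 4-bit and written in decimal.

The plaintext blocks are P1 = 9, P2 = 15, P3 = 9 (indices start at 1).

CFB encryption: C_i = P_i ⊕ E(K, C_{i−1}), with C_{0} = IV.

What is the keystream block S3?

C1: E(K, 5) = 14; 9 ⊕ 14 = 7.
C2: E(K, 7) = 0; 15 ⊕ 0 = 15.
C3: E(K, 15) = 8; 9 ⊕ 8 = 1.
So S3 = 8.

8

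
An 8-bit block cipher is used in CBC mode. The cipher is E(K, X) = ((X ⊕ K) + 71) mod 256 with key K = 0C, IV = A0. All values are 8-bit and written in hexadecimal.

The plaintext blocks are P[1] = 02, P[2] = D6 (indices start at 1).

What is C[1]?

C[1] = 1F

CBC encryption: C_i = E(K, P_i ⊕ C_{i−1}), with C_{0} = IV.
C[1]: P[1] ⊕ A0 = A2; E(K, A2) = 1F.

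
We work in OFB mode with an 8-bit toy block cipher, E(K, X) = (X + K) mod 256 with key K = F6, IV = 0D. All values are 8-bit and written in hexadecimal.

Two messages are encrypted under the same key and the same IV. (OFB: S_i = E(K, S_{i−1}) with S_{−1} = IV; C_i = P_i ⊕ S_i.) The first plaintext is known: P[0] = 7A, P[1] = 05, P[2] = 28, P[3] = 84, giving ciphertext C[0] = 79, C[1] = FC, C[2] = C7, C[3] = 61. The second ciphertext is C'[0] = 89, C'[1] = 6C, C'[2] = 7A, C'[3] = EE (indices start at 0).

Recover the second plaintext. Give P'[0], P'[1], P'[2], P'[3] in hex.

P'[0] = 8A, P'[1] = 95, P'[2] = 95, P'[3] = 0B

In OFB with a reused IV, both messages share the same keystream S_i, so C_i ⊕ C'_i = P_i ⊕ P'_i and thus P'_i = P_i ⊕ C_i ⊕ C'_i.
P'[0]: 7A ⊕ 79 ⊕ 89 = 8A.
P'[1]: 05 ⊕ FC ⊕ 6C = 95.
P'[2]: 28 ⊕ C7 ⊕ 7A = 95.
P'[3]: 84 ⊕ 61 ⊕ EE = 0B.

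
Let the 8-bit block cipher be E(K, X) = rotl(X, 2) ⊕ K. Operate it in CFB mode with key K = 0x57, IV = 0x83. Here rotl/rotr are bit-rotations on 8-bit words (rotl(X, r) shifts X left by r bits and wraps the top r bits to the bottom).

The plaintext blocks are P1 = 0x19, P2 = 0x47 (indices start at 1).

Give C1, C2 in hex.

CFB encryption: C_i = P_i ⊕ E(K, C_{i−1}), with C_{0} = IV.
C1: E(K, 0x83) = 0x59; 0x19 ⊕ 0x59 = 0x40.
C2: E(K, 0x40) = 0x56; 0x47 ⊕ 0x56 = 0x11.

C1 = 0x40, C2 = 0x11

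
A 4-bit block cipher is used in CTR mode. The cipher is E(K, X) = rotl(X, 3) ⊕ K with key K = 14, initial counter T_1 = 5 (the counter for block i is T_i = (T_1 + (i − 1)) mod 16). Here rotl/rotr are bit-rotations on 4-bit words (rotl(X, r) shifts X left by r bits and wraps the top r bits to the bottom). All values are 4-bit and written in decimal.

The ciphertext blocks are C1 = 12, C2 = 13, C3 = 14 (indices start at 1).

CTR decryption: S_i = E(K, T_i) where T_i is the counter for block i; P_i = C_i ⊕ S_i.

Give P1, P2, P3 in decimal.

P1 = 8, P2 = 0, P3 = 11

P1: T = 5, S = E(K, T) = 4; 12 ⊕ 4 = 8.
P2: T = 6, S = E(K, T) = 13; 13 ⊕ 13 = 0.
P3: T = 7, S = E(K, T) = 5; 14 ⊕ 5 = 11.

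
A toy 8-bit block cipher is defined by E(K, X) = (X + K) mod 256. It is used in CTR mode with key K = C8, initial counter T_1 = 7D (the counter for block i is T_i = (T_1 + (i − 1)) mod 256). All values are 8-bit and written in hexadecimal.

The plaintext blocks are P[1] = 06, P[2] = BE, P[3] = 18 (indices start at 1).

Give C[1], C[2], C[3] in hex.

CTR encryption: S_i = E(K, T_i) where T_i is the counter for block i; C_i = P_i ⊕ S_i.
C[1]: T = 7D, S = E(K, T) = 45; 06 ⊕ 45 = 43.
C[2]: T = 7E, S = E(K, T) = 46; BE ⊕ 46 = F8.
C[3]: T = 7F, S = E(K, T) = 47; 18 ⊕ 47 = 5F.

C[1] = 43, C[2] = F8, C[3] = 5F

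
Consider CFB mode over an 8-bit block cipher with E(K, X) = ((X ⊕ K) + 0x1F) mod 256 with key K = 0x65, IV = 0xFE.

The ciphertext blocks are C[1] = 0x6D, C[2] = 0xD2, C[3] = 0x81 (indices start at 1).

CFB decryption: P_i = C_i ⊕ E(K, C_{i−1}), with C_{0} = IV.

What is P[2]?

P[2]: E(K, 0x6D) = 0x27; 0xD2 ⊕ 0x27 = 0xF5.

P[2] = 0xF5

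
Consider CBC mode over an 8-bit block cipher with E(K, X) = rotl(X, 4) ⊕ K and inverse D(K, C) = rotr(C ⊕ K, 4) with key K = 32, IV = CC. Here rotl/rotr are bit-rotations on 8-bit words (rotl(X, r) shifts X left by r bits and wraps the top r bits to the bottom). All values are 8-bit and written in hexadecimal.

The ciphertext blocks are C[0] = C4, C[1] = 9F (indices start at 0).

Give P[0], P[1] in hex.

CBC decryption: P_i = D(K, C_i) ⊕ C_{i−1}, with C_{−1} = IV.
P[0]: D(K, C4) = 6F; 6F ⊕ CC = A3.
P[1]: D(K, 9F) = DA; DA ⊕ C4 = 1E.

P[0] = A3, P[1] = 1E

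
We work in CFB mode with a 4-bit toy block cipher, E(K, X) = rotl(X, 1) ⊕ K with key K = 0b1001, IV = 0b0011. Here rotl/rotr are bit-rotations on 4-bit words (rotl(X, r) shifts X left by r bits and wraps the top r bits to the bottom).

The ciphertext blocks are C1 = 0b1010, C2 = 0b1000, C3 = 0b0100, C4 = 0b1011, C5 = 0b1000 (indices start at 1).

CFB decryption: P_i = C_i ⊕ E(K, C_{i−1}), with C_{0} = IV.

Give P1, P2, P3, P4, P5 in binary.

P1 = 0b0101, P2 = 0b0100, P3 = 0b1100, P4 = 0b1010, P5 = 0b0110

P1: E(K, 0b0011) = 0b1111; 0b1010 ⊕ 0b1111 = 0b0101.
P2: E(K, 0b1010) = 0b1100; 0b1000 ⊕ 0b1100 = 0b0100.
P3: E(K, 0b1000) = 0b1000; 0b0100 ⊕ 0b1000 = 0b1100.
P4: E(K, 0b0100) = 0b0001; 0b1011 ⊕ 0b0001 = 0b1010.
P5: E(K, 0b1011) = 0b1110; 0b1000 ⊕ 0b1110 = 0b0110.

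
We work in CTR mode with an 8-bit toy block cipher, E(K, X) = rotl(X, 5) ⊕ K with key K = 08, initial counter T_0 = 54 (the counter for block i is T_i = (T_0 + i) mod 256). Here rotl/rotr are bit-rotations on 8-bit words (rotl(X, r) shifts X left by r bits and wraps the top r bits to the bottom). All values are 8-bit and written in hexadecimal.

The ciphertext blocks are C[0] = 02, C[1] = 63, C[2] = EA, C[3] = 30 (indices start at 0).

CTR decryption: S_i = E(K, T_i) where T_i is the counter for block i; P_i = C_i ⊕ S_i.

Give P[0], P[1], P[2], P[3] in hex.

P[0]: T = 54, S = E(K, T) = 82; 02 ⊕ 82 = 80.
P[1]: T = 55, S = E(K, T) = A2; 63 ⊕ A2 = C1.
P[2]: T = 56, S = E(K, T) = C2; EA ⊕ C2 = 28.
P[3]: T = 57, S = E(K, T) = E2; 30 ⊕ E2 = D2.

P[0] = 80, P[1] = C1, P[2] = 28, P[3] = D2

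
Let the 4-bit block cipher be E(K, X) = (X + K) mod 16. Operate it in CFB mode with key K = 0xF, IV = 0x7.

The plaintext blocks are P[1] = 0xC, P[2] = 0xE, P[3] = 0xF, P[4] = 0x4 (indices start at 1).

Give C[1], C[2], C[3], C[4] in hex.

C[1] = 0xA, C[2] = 0x7, C[3] = 0x9, C[4] = 0xC

CFB encryption: C_i = P_i ⊕ E(K, C_{i−1}), with C_{0} = IV.
C[1]: E(K, 0x7) = 0x6; 0xC ⊕ 0x6 = 0xA.
C[2]: E(K, 0xA) = 0x9; 0xE ⊕ 0x9 = 0x7.
C[3]: E(K, 0x7) = 0x6; 0xF ⊕ 0x6 = 0x9.
C[4]: E(K, 0x9) = 0x8; 0x4 ⊕ 0x8 = 0xC.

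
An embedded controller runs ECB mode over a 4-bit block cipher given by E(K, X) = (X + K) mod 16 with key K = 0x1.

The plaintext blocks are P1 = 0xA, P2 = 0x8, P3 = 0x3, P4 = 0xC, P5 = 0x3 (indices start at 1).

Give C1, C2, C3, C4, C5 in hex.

C1 = 0xB, C2 = 0x9, C3 = 0x4, C4 = 0xD, C5 = 0x4

ECB encryption: C_i = E(K, P_i).
C1: E(K, 0xA) = 0xB.
C2: E(K, 0x8) = 0x9.
C3: E(K, 0x3) = 0x4.
C4: E(K, 0xC) = 0xD.
C5: E(K, 0x3) = 0x4.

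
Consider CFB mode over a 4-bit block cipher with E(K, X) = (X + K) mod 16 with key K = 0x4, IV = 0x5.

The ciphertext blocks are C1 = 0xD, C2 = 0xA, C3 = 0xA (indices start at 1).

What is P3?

CFB decryption: P_i = C_i ⊕ E(K, C_{i−1}), with C_{0} = IV.
P3: E(K, 0xA) = 0xE; 0xA ⊕ 0xE = 0x4.

P3 = 0x4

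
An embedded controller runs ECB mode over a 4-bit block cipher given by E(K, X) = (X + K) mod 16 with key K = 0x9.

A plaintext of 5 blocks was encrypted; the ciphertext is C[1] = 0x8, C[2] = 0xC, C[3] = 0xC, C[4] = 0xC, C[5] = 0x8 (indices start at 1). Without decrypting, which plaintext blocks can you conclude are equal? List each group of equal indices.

ECB encrypts each block independently with the same key, so equal ciphertext blocks imply equal plaintext blocks.
C[1] = C[5] = 0x8, so P[1] = P[5].
C[2] = C[3] = C[4] = 0xC, so P[2] = P[3] = P[4].

P[1] = P[5]; P[2] = P[3] = P[4]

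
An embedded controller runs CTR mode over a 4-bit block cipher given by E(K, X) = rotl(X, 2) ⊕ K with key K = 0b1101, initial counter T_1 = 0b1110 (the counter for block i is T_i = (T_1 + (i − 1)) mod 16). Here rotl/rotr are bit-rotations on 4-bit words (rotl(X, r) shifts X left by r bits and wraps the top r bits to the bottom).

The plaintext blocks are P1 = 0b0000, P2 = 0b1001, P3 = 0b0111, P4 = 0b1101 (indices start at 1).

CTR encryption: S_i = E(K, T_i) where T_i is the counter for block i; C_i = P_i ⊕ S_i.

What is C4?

C1: T = 0b1110, S = E(K, T) = 0b0110; 0b0000 ⊕ 0b0110 = 0b0110.
C2: T = 0b1111, S = E(K, T) = 0b0010; 0b1001 ⊕ 0b0010 = 0b1011.
C3: T = 0b0000, S = E(K, T) = 0b1101; 0b0111 ⊕ 0b1101 = 0b1010.
C4: T = 0b0001, S = E(K, T) = 0b1001; 0b1101 ⊕ 0b1001 = 0b0100.

C4 = 0b0100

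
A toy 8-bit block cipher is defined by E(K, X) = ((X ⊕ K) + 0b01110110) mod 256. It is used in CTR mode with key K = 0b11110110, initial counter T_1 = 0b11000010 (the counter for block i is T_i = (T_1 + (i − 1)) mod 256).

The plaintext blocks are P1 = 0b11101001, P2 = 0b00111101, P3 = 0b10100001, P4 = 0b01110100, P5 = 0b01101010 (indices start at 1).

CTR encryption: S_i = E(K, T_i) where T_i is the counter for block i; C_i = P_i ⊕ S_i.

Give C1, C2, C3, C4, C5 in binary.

C1: T = 0b11000010, S = E(K, T) = 0b10101010; 0b11101001 ⊕ 0b10101010 = 0b01000011.
C2: T = 0b11000011, S = E(K, T) = 0b10101011; 0b00111101 ⊕ 0b10101011 = 0b10010110.
C3: T = 0b11000100, S = E(K, T) = 0b10101000; 0b10100001 ⊕ 0b10101000 = 0b00001001.
C4: T = 0b11000101, S = E(K, T) = 0b10101001; 0b01110100 ⊕ 0b10101001 = 0b11011101.
C5: T = 0b11000110, S = E(K, T) = 0b10100110; 0b01101010 ⊕ 0b10100110 = 0b11001100.

C1 = 0b01000011, C2 = 0b10010110, C3 = 0b00001001, C4 = 0b11011101, C5 = 0b11001100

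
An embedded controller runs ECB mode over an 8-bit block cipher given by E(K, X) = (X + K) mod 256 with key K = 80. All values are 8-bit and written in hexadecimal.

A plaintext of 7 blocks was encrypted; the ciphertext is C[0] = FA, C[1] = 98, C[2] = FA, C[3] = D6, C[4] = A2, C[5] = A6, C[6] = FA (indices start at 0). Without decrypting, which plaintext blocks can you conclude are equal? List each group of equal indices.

P[0] = P[2] = P[6]

ECB encrypts each block independently with the same key, so equal ciphertext blocks imply equal plaintext blocks.
C[0] = C[2] = C[6] = FA, so P[0] = P[2] = P[6].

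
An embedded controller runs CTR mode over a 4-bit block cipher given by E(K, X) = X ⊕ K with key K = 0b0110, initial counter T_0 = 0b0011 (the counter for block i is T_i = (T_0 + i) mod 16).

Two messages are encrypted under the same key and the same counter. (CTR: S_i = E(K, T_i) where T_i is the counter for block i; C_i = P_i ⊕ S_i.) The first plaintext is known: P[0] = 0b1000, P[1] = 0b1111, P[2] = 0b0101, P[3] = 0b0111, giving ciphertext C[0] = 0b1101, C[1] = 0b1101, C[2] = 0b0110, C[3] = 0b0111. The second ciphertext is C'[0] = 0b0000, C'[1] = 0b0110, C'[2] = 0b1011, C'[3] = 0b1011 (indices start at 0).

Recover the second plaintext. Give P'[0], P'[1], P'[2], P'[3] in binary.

P'[0] = 0b0101, P'[1] = 0b0100, P'[2] = 0b1000, P'[3] = 0b1011

In CTR with a reused counter, both messages share the same keystream S_i, so C_i ⊕ C'_i = P_i ⊕ P'_i and thus P'_i = P_i ⊕ C_i ⊕ C'_i.
P'[0]: 0b1000 ⊕ 0b1101 ⊕ 0b0000 = 0b0101.
P'[1]: 0b1111 ⊕ 0b1101 ⊕ 0b0110 = 0b0100.
P'[2]: 0b0101 ⊕ 0b0110 ⊕ 0b1011 = 0b1000.
P'[3]: 0b0111 ⊕ 0b0111 ⊕ 0b1011 = 0b1011.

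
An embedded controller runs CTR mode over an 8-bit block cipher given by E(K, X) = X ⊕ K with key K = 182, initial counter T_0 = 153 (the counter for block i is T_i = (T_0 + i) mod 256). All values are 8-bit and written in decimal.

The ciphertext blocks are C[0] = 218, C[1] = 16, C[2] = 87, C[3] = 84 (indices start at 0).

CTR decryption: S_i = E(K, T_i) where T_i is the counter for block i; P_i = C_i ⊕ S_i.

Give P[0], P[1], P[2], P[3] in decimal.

P[0] = 245, P[1] = 60, P[2] = 122, P[3] = 126

P[0]: T = 153, S = E(K, T) = 47; 218 ⊕ 47 = 245.
P[1]: T = 154, S = E(K, T) = 44; 16 ⊕ 44 = 60.
P[2]: T = 155, S = E(K, T) = 45; 87 ⊕ 45 = 122.
P[3]: T = 156, S = E(K, T) = 42; 84 ⊕ 42 = 126.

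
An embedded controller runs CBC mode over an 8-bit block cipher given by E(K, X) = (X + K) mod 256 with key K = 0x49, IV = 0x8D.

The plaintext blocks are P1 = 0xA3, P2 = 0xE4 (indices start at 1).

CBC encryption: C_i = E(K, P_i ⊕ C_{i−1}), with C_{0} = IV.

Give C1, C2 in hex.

C1: P1 ⊕ 0x8D = 0x2E; E(K, 0x2E) = 0x77.
C2: P2 ⊕ 0x77 = 0x93; E(K, 0x93) = 0xDC.

C1 = 0x77, C2 = 0xDC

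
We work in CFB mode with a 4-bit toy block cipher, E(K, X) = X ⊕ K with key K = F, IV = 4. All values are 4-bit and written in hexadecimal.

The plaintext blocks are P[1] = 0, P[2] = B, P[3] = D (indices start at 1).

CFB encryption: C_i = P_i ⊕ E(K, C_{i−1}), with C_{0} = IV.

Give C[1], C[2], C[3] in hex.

C[1] = B, C[2] = F, C[3] = D

C[1]: E(K, 4) = B; 0 ⊕ B = B.
C[2]: E(K, B) = 4; B ⊕ 4 = F.
C[3]: E(K, F) = 0; D ⊕ 0 = D.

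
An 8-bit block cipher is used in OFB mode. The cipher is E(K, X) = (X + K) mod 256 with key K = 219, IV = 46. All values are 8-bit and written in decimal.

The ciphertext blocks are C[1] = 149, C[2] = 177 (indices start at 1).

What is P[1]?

OFB decryption: S_i = E(K, S_{i−1}) with S_{0} = IV; P_i = C_i ⊕ S_i.
P[1]: S = E(K, 46) = 9; 149 ⊕ 9 = 156.

P[1] = 156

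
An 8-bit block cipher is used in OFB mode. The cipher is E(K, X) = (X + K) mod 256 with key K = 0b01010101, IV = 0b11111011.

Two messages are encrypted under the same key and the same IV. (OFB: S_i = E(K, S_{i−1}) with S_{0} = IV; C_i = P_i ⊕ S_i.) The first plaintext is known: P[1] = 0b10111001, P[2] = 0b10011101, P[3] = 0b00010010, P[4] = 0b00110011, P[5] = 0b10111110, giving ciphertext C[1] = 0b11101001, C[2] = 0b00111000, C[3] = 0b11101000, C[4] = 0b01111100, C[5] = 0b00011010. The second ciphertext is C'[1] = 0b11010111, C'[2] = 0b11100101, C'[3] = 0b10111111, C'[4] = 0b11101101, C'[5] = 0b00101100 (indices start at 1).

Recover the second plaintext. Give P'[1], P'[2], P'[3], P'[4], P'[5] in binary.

P'[1] = 0b10000111, P'[2] = 0b01000000, P'[3] = 0b01000101, P'[4] = 0b10100010, P'[5] = 0b10001000

In OFB with a reused IV, both messages share the same keystream S_i, so C_i ⊕ C'_i = P_i ⊕ P'_i and thus P'_i = P_i ⊕ C_i ⊕ C'_i.
P'[1]: 0b10111001 ⊕ 0b11101001 ⊕ 0b11010111 = 0b10000111.
P'[2]: 0b10011101 ⊕ 0b00111000 ⊕ 0b11100101 = 0b01000000.
P'[3]: 0b00010010 ⊕ 0b11101000 ⊕ 0b10111111 = 0b01000101.
P'[4]: 0b00110011 ⊕ 0b01111100 ⊕ 0b11101101 = 0b10100010.
P'[5]: 0b10111110 ⊕ 0b00011010 ⊕ 0b00101100 = 0b10001000.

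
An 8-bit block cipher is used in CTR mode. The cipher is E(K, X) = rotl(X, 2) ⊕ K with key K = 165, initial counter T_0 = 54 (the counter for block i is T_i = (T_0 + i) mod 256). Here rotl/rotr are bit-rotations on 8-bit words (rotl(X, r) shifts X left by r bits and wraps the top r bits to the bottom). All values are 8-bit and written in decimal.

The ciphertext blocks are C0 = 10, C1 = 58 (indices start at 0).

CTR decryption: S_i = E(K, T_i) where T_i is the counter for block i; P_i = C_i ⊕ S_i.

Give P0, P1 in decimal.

P0: T = 54, S = E(K, T) = 125; 10 ⊕ 125 = 119.
P1: T = 55, S = E(K, T) = 121; 58 ⊕ 121 = 67.

P0 = 119, P1 = 67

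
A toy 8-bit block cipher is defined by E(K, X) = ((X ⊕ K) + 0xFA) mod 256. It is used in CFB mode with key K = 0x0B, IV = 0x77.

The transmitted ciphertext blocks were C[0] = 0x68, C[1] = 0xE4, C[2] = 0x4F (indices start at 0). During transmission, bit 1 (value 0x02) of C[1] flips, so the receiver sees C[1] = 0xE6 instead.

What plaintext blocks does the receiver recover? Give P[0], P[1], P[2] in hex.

CFB decryption: P_i = C_i ⊕ E(K, C_{i−1}), with C_{−1} = IV.
Only C[1] changed, to 0xE6. In CFB, a change in C_i flips the same bit in P_i and garbles P_{i+1}. Decrypting the received ciphertext:
P[0]: E(K, 0x77) = 0x76; 0x68 ⊕ 0x76 = 0x1E.
P[1]: E(K, 0x68) = 0x5D; 0xE6 ⊕ 0x5D = 0xBB.
P[2]: E(K, 0xE6) = 0xE7; 0x4F ⊕ 0xE7 = 0xA8.
Blocks that differ from the original plaintext: P[1], P[2].

P[0] = 0x1E, P[1] = 0xBB, P[2] = 0xA8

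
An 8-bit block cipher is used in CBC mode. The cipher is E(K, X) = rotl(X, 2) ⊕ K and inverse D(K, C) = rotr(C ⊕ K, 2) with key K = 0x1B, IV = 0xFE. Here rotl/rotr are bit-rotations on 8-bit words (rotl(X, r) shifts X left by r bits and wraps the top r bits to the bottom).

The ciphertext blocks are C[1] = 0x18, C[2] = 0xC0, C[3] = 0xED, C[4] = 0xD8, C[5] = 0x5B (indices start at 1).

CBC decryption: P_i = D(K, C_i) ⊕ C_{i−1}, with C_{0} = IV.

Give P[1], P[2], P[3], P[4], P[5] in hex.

P[1]: D(K, 0x18) = 0xC0; 0xC0 ⊕ 0xFE = 0x3E.
P[2]: D(K, 0xC0) = 0xF6; 0xF6 ⊕ 0x18 = 0xEE.
P[3]: D(K, 0xED) = 0xBD; 0xBD ⊕ 0xC0 = 0x7D.
P[4]: D(K, 0xD8) = 0xF0; 0xF0 ⊕ 0xED = 0x1D.
P[5]: D(K, 0x5B) = 0x10; 0x10 ⊕ 0xD8 = 0xC8.

P[1] = 0x3E, P[2] = 0xEE, P[3] = 0x7D, P[4] = 0x1D, P[5] = 0xC8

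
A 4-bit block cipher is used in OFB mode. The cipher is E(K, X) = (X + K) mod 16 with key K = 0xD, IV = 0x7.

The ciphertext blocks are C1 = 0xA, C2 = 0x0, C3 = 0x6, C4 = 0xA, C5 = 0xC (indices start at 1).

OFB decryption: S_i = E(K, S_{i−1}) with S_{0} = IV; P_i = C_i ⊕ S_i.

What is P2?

P1: S = E(K, 0x7) = 0x4; 0xA ⊕ 0x4 = 0xE.
P2: S = E(K, 0x4) = 0x1; 0x0 ⊕ 0x1 = 0x1.

P2 = 0x1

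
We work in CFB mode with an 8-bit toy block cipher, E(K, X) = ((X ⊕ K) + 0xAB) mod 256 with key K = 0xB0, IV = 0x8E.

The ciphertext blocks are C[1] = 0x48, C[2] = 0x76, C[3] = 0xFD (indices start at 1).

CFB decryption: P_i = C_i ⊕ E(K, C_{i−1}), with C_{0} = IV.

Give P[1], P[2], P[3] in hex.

P[1] = 0xA1, P[2] = 0xD5, P[3] = 0x8C

P[1]: E(K, 0x8E) = 0xE9; 0x48 ⊕ 0xE9 = 0xA1.
P[2]: E(K, 0x48) = 0xA3; 0x76 ⊕ 0xA3 = 0xD5.
P[3]: E(K, 0x76) = 0x71; 0xFD ⊕ 0x71 = 0x8C.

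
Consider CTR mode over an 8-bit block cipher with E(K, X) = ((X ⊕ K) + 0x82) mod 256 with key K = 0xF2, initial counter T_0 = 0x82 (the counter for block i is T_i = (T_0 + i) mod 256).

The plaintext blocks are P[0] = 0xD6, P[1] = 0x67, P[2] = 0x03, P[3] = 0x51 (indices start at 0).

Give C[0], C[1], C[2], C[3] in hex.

CTR encryption: S_i = E(K, T_i) where T_i is the counter for block i; C_i = P_i ⊕ S_i.
C[0]: T = 0x82, S = E(K, T) = 0xF2; 0xD6 ⊕ 0xF2 = 0x24.
C[1]: T = 0x83, S = E(K, T) = 0xF3; 0x67 ⊕ 0xF3 = 0x94.
C[2]: T = 0x84, S = E(K, T) = 0xF8; 0x03 ⊕ 0xF8 = 0xFB.
C[3]: T = 0x85, S = E(K, T) = 0xF9; 0x51 ⊕ 0xF9 = 0xA8.

C[0] = 0x24, C[1] = 0x94, C[2] = 0xFB, C[3] = 0xA8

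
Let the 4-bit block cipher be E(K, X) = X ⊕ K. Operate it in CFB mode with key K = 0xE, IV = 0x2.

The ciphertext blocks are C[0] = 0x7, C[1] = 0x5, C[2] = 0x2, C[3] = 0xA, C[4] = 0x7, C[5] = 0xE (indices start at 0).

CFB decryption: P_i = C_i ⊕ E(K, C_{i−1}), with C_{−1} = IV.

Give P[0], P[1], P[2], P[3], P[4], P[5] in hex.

P[0] = 0xB, P[1] = 0xC, P[2] = 0x9, P[3] = 0x6, P[4] = 0x3, P[5] = 0x7

P[0]: E(K, 0x2) = 0xC; 0x7 ⊕ 0xC = 0xB.
P[1]: E(K, 0x7) = 0x9; 0x5 ⊕ 0x9 = 0xC.
P[2]: E(K, 0x5) = 0xB; 0x2 ⊕ 0xB = 0x9.
P[3]: E(K, 0x2) = 0xC; 0xA ⊕ 0xC = 0x6.
P[4]: E(K, 0xA) = 0x4; 0x7 ⊕ 0x4 = 0x3.
P[5]: E(K, 0x7) = 0x9; 0xE ⊕ 0x9 = 0x7.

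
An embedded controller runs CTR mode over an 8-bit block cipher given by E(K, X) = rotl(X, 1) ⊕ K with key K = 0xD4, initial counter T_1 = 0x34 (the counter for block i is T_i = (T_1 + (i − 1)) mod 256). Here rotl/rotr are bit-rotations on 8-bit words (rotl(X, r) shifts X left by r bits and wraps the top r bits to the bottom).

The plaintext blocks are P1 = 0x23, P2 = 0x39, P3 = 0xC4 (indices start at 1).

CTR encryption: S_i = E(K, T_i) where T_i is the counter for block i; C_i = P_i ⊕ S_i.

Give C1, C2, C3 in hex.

C1: T = 0x34, S = E(K, T) = 0xBC; 0x23 ⊕ 0xBC = 0x9F.
C2: T = 0x35, S = E(K, T) = 0xBE; 0x39 ⊕ 0xBE = 0x87.
C3: T = 0x36, S = E(K, T) = 0xB8; 0xC4 ⊕ 0xB8 = 0x7C.

C1 = 0x9F, C2 = 0x87, C3 = 0x7C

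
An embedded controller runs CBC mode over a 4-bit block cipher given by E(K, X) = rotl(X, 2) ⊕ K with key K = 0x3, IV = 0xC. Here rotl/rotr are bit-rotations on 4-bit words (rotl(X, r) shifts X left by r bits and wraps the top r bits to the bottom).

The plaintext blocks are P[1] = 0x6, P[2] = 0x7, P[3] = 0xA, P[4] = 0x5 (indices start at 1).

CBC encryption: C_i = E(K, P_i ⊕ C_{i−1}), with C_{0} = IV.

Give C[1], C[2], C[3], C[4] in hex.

C[1] = 0x9, C[2] = 0x8, C[3] = 0xB, C[4] = 0x8

C[1]: P[1] ⊕ 0xC = 0xA; E(K, 0xA) = 0x9.
C[2]: P[2] ⊕ 0x9 = 0xE; E(K, 0xE) = 0x8.
C[3]: P[3] ⊕ 0x8 = 0x2; E(K, 0x2) = 0xB.
C[4]: P[4] ⊕ 0xB = 0xE; E(K, 0xE) = 0x8.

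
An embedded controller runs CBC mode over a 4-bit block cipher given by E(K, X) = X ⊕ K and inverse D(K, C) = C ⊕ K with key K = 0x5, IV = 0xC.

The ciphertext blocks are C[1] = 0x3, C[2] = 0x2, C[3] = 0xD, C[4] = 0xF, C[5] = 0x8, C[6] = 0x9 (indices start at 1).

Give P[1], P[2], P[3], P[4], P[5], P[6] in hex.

P[1] = 0xA, P[2] = 0x4, P[3] = 0xA, P[4] = 0x7, P[5] = 0x2, P[6] = 0x4

CBC decryption: P_i = D(K, C_i) ⊕ C_{i−1}, with C_{0} = IV.
P[1]: D(K, 0x3) = 0x6; 0x6 ⊕ 0xC = 0xA.
P[2]: D(K, 0x2) = 0x7; 0x7 ⊕ 0x3 = 0x4.
P[3]: D(K, 0xD) = 0x8; 0x8 ⊕ 0x2 = 0xA.
P[4]: D(K, 0xF) = 0xA; 0xA ⊕ 0xD = 0x7.
P[5]: D(K, 0x8) = 0xD; 0xD ⊕ 0xF = 0x2.
P[6]: D(K, 0x9) = 0xC; 0xC ⊕ 0x8 = 0x4.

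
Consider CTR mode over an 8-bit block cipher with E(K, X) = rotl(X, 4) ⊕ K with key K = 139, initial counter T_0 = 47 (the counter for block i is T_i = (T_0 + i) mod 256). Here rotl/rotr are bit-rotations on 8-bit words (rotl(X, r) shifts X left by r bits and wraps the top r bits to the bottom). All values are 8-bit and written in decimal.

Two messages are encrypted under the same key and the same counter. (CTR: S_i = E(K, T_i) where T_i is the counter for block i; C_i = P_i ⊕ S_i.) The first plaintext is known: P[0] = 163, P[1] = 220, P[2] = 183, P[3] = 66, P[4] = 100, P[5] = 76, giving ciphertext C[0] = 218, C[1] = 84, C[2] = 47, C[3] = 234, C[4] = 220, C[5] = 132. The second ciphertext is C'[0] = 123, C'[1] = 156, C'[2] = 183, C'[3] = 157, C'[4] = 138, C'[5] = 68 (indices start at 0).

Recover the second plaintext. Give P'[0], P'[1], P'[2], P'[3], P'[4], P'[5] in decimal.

P'[0] = 2, P'[1] = 20, P'[2] = 47, P'[3] = 53, P'[4] = 50, P'[5] = 140

In CTR with a reused counter, both messages share the same keystream S_i, so C_i ⊕ C'_i = P_i ⊕ P'_i and thus P'_i = P_i ⊕ C_i ⊕ C'_i.
P'[0]: 163 ⊕ 218 ⊕ 123 = 2.
P'[1]: 220 ⊕ 84 ⊕ 156 = 20.
P'[2]: 183 ⊕ 47 ⊕ 183 = 47.
P'[3]: 66 ⊕ 234 ⊕ 157 = 53.
P'[4]: 100 ⊕ 220 ⊕ 138 = 50.
P'[5]: 76 ⊕ 132 ⊕ 68 = 140.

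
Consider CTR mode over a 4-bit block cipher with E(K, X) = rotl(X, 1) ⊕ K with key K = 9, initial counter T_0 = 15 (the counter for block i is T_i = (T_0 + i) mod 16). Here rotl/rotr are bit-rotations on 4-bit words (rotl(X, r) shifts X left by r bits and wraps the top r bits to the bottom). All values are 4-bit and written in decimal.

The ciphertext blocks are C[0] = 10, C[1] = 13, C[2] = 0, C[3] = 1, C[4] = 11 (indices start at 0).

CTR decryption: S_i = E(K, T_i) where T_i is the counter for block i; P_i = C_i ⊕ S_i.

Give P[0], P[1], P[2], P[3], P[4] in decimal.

P[0] = 12, P[1] = 4, P[2] = 11, P[3] = 12, P[4] = 4

P[0]: T = 15, S = E(K, T) = 6; 10 ⊕ 6 = 12.
P[1]: T = 0, S = E(K, T) = 9; 13 ⊕ 9 = 4.
P[2]: T = 1, S = E(K, T) = 11; 0 ⊕ 11 = 11.
P[3]: T = 2, S = E(K, T) = 13; 1 ⊕ 13 = 12.
P[4]: T = 3, S = E(K, T) = 15; 11 ⊕ 15 = 4.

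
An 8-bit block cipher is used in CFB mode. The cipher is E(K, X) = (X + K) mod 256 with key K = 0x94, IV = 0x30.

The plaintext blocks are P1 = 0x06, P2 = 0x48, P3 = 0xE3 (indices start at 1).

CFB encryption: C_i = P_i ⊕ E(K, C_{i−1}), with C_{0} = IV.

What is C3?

C1: E(K, 0x30) = 0xC4; 0x06 ⊕ 0xC4 = 0xC2.
C2: E(K, 0xC2) = 0x56; 0x48 ⊕ 0x56 = 0x1E.
C3: E(K, 0x1E) = 0xB2; 0xE3 ⊕ 0xB2 = 0x51.

C3 = 0x51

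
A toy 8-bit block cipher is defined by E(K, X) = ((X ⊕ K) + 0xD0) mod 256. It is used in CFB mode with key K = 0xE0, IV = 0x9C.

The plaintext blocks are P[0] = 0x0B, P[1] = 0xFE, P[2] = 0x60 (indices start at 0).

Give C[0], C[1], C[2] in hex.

CFB encryption: C_i = P_i ⊕ E(K, C_{i−1}), with C_{−1} = IV.
C[0]: E(K, 0x9C) = 0x4C; 0x0B ⊕ 0x4C = 0x47.
C[1]: E(K, 0x47) = 0x77; 0xFE ⊕ 0x77 = 0x89.
C[2]: E(K, 0x89) = 0x39; 0x60 ⊕ 0x39 = 0x59.

C[0] = 0x47, C[1] = 0x89, C[2] = 0x59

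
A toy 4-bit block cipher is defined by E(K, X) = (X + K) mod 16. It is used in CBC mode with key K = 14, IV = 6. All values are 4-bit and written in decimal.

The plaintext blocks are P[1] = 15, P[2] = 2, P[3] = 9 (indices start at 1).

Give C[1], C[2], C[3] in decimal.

C[1] = 7, C[2] = 3, C[3] = 8

CBC encryption: C_i = E(K, P_i ⊕ C_{i−1}), with C_{0} = IV.
C[1]: P[1] ⊕ 6 = 9; E(K, 9) = 7.
C[2]: P[2] ⊕ 7 = 5; E(K, 5) = 3.
C[3]: P[3] ⊕ 3 = 10; E(K, 10) = 8.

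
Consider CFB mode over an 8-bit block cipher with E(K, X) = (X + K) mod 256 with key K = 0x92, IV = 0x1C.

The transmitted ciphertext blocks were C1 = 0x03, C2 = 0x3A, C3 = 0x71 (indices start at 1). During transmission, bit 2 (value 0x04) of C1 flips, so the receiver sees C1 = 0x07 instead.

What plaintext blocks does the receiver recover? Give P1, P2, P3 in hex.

CFB decryption: P_i = C_i ⊕ E(K, C_{i−1}), with C_{0} = IV.
Only C1 changed, to 0x07. In CFB, a change in C_i flips the same bit in P_i and garbles P_{i+1}. Decrypting the received ciphertext:
P1: E(K, 0x1C) = 0xAE; 0x07 ⊕ 0xAE = 0xA9.
P2: E(K, 0x07) = 0x99; 0x3A ⊕ 0x99 = 0xA3.
P3: E(K, 0x3A) = 0xCC; 0x71 ⊕ 0xCC = 0xBD.
Blocks that differ from the original plaintext: P1, P2.

P1 = 0xA9, P2 = 0xA3, P3 = 0xBD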